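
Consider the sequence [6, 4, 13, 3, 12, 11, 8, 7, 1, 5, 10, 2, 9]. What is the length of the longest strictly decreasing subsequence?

7

Let dp[i] be the longest strictly decreasing subsequence ending at i:
i:      1  2  3  4  5  6  7  8  9 10 11 12 13
a[i]:   6  4 13  3 12 11  8  7  1  5 10  2  9
dp:     1  2  1  3  2  3  4  5  6  6  4  7  5
Maximum is 7.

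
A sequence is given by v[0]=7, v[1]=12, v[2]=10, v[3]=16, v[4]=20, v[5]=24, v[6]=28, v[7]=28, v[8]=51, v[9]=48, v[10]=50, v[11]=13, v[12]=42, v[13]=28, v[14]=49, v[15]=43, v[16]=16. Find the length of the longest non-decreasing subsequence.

Let dp[i] be the length of the longest such subsequence ending at index i:
i:      0  1  2  3  4  5  6  7  8  9 10 11 12 13 14 15 16
v[i]:   7 12 10 16 20 24 28 28 51 48 50 13 42 28 49 43 16
dp:     1  2  2  3  4  5  6  7  8  8  9  3  8  8  9  9  4
Maximum dp value is 9.

9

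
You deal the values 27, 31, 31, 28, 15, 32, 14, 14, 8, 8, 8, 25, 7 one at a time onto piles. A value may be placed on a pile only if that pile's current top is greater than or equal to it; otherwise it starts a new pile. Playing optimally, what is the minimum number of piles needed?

The minimum number of non-increasing subsequences covering a sequence equals the length of its longest strictly increasing subsequence.
LIS length is 3 (e.g. 27, 31, 32), so 3 piles are needed.

3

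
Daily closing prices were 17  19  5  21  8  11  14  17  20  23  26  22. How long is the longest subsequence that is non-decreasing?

8

Let dp[i] be the length of the longest such subsequence ending at index i:
i:      1  2  3  4  5  6  7  8  9 10 11 12
a[i]:  17 19  5 21  8 11 14 17 20 23 26 22
dp:     1  2  1  3  2  3  4  5  6  7  8  7
Maximum dp value is 8.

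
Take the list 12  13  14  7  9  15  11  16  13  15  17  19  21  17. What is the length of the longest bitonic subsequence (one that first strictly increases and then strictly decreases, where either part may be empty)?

9

inc[i] = longest strictly increasing subsequence ending at i; dec[i] = longest strictly decreasing subsequence starting at i:
i:      1  2  3  4  5  6  7  8  9 10 11 12 13 14
a[i]:  12 13 14  7  9 15 11 16 13 15 17 19 21 17
inc:    1  2  3  1  2  4  3  5  4  5  6  7  8  6
dec:    2  2  2  1  1  2  1  2  1  1  1  2  2  1
Best peak at i=13 (value 21): inc=8, dec=2, length 8+2−1 = 9.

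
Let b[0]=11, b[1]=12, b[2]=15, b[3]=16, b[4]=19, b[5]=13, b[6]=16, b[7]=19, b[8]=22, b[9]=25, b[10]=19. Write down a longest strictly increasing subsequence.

Patience tails give the LIS length; then backtrack through the dp parents:
11 → extends → [11]
12 → extends → [11, 12]
15 → extends → [11, 12, 15]
16 → extends → [11, 12, 15, 16]
19 → extends → [11, 12, 15, 16, 19]
13 → replaces 15 → [11, 12, 13, 16, 19]
16 → already a tail → [11, 12, 13, 16, 19]
19 → already a tail → [11, 12, 13, 16, 19]
22 → extends → [11, 12, 13, 16, 19, 22]
25 → extends → [11, 12, 13, 16, 19, 22, 25]
19 → already a tail → [11, 12, 13, 16, 19, 22, 25]
Length 7; one witness is 11, 12, 15, 16, 19, 22, 25.

11, 12, 15, 16, 19, 22, 25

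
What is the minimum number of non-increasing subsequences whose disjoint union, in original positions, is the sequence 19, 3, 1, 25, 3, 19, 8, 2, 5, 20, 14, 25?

5

Place each on the leftmost legal pile:
19 → new pile 1 (tops now [19])
3 → pile 1 (tops now [3])
1 → pile 1 (tops now [1])
25 → new pile 2 (tops now [1, 25])
3 → pile 2 (tops now [1, 3])
19 → new pile 3 (tops now [1, 3, 19])
8 → pile 3 (tops now [1, 3, 8])
2 → pile 2 (tops now [1, 2, 8])
5 → pile 3 (tops now [1, 2, 5])
20 → new pile 4 (tops now [1, 2, 5, 20])
14 → pile 4 (tops now [1, 2, 5, 14])
25 → new pile 5 (tops now [1, 2, 5, 14, 25])
Five piles.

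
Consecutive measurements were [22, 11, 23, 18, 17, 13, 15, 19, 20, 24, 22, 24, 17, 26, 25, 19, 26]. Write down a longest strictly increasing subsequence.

Patience tails give the LIS length; then backtrack through the dp parents:
22 → extends → [22]
11 → replaces 22 → [11]
23 → extends → [11, 23]
18 → replaces 23 → [11, 18]
17 → replaces 18 → [11, 17]
13 → replaces 17 → [11, 13]
15 → extends → [11, 13, 15]
19 → extends → [11, 13, 15, 19]
20 → extends → [11, 13, 15, 19, 20]
24 → extends → [11, 13, 15, 19, 20, 24]
22 → replaces 24 → [11, 13, 15, 19, 20, 22]
24 → extends → [11, 13, 15, 19, 20, 22, 24]
17 → replaces 19 → [11, 13, 15, 17, 20, 22, 24]
26 → extends → [11, 13, 15, 17, 20, 22, 24, 26]
25 → replaces 26 → [11, 13, 15, 17, 20, 22, 24, 25]
19 → replaces 20 → [11, 13, 15, 17, 19, 22, 24, 25]
26 → extends → [11, 13, 15, 17, 19, 22, 24, 25, 26]
Length 9; one witness is 11, 13, 15, 19, 20, 22, 24, 25, 26.

11, 13, 15, 19, 20, 22, 24, 25, 26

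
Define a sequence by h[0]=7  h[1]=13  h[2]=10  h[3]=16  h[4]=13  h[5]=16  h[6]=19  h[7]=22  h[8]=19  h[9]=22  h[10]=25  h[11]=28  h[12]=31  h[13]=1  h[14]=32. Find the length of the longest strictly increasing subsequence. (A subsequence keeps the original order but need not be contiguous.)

10

Track the smallest tail for each achievable length (strict):
7 → extends → [7]
13 → extends → [7, 13]
10 → replaces 13 → [7, 10]
16 → extends → [7, 10, 16]
13 → replaces 16 → [7, 10, 13]
16 → extends → [7, 10, 13, 16]
19 → extends → [7, 10, 13, 16, 19]
22 → extends → [7, 10, 13, 16, 19, 22]
19 → already a tail → [7, 10, 13, 16, 19, 22]
22 → already a tail → [7, 10, 13, 16, 19, 22]
25 → extends → [7, 10, 13, 16, 19, 22, 25]
28 → extends → [7, 10, 13, 16, 19, 22, 25, 28]
31 → extends → [7, 10, 13, 16, 19, 22, 25, 28, 31]
1 → replaces 7 → [1, 10, 13, 16, 19, 22, 25, 28, 31]
32 → extends → [1, 10, 13, 16, 19, 22, 25, 28, 31, 32]
Ten tails, so the longest strictly increasing subsequence has length 10 (e.g. 7, 10, 13, 16, 19, 22, 25, 28, 31, 32).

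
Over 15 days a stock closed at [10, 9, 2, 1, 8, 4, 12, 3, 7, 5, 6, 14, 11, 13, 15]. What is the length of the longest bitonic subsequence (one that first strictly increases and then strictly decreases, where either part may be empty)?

7

inc[i] = longest strictly increasing subsequence ending at i; dec[i] = longest strictly decreasing subsequence starting at i:
i:      1  2  3  4  5  6  7  8  9 10 11 12 13 14 15
a[i]:  10  9  2  1  8  4 12  3  7  5  6 14 11 13 15
inc:    1  1  1  1  2  2  3  2  3  3  4  5  5  6  7
dec:    5  4  2  1  3  2  3  1  2  1  1  2  1  1  1
Best peak at i=15 (value 15): inc=7, dec=1, length 7+1−1 = 7.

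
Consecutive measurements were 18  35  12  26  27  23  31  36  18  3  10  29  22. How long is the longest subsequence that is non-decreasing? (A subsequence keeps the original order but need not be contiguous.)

5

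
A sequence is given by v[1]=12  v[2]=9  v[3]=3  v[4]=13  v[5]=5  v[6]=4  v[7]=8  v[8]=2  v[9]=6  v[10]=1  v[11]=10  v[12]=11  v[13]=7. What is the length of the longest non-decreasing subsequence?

Track the smallest tail for each achievable length (allowing ties):
12 → extends → [12]
9 → replaces 12 → [9]
3 → replaces 9 → [3]
13 → extends → [3, 13]
5 → replaces 13 → [3, 5]
4 → replaces 5 → [3, 4]
8 → extends → [3, 4, 8]
2 → replaces 3 → [2, 4, 8]
6 → replaces 8 → [2, 4, 6]
1 → replaces 2 → [1, 4, 6]
10 → extends → [1, 4, 6, 10]
11 → extends → [1, 4, 6, 10, 11]
7 → replaces 10 → [1, 4, 6, 7, 11]
Five tails, so the longest non-decreasing subsequence has length 5 (e.g. 3, 5, 8, 10, 11).

5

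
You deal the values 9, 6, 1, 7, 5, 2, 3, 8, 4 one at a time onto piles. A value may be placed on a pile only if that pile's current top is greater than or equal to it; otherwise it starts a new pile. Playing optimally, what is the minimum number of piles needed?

Place each on the leftmost legal pile:
9 → new pile 1 (tops now [9])
6 → pile 1 (tops now [6])
1 → pile 1 (tops now [1])
7 → new pile 2 (tops now [1, 7])
5 → pile 2 (tops now [1, 5])
2 → pile 2 (tops now [1, 2])
3 → new pile 3 (tops now [1, 2, 3])
8 → new pile 4 (tops now [1, 2, 3, 8])
4 → pile 4 (tops now [1, 2, 3, 4])
Four piles.

4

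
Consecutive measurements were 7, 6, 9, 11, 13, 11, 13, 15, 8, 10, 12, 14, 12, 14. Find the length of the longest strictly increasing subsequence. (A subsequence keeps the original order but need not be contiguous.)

Let dp[i] be the length of the longest such subsequence ending at index i:
i:      1  2  3  4  5  6  7  8  9 10 11 12 13 14
a[i]:   7  6  9 11 13 11 13 15  8 10 12 14 12 14
dp:     1  1  2  3  4  3  4  5  2  3  4  5  4  5
Maximum dp value is 5.

5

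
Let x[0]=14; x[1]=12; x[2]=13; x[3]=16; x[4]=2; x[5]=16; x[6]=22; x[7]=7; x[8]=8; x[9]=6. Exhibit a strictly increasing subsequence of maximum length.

12, 13, 16, 22

Patience tails give the LIS length; then backtrack through the dp parents:
14 → extends → [14]
12 → replaces 14 → [12]
13 → extends → [12, 13]
16 → extends → [12, 13, 16]
2 → replaces 12 → [2, 13, 16]
16 → already a tail → [2, 13, 16]
22 → extends → [2, 13, 16, 22]
7 → replaces 13 → [2, 7, 16, 22]
8 → replaces 16 → [2, 7, 8, 22]
6 → replaces 7 → [2, 6, 8, 22]
Length 4; one witness is 12, 13, 16, 22.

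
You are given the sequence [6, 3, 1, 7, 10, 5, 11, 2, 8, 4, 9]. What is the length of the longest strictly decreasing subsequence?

3

Negate each value so 'decreasing' becomes 'increasing', then run patience tails on the negated sequence:
-6 → extends → [-6]
-3 → extends → [-6, -3]
-1 → extends → [-6, -3, -1]
-7 → replaces -6 → [-7, -3, -1]
-10 → replaces -7 → [-10, -3, -1]
-5 → replaces -3 → [-10, -5, -1]
-11 → replaces -10 → [-11, -5, -1]
-2 → replaces -1 → [-11, -5, -2]
-8 → replaces -5 → [-11, -8, -2]
-4 → replaces -2 → [-11, -8, -4]
-9 → replaces -8 → [-11, -9, -4]
Three tails, so the longest strictly decreasing subsequence of the original has length 3.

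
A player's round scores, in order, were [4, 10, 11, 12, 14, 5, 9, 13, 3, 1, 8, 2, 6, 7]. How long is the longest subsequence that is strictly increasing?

5

Let dp[i] be the length of the longest such subsequence ending at index i:
i:      1  2  3  4  5  6  7  8  9 10 11 12 13 14
a[i]:   4 10 11 12 14  5  9 13  3  1  8  2  6  7
dp:     1  2  3  4  5  2  3  5  1  1  3  2  3  4
Maximum dp value is 5.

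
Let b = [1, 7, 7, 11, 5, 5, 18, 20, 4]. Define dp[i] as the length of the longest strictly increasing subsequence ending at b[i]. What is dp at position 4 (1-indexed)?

dp[i] = 1 + max{dp[j] : j<i, b[j]<b[i]} (or 1 if no such j):
i:      1  2  3  4  5  6  7  8  9
b[i]:   1  7  7 11  5  5 18 20  4
dp:     1  2  2  3  2  2  4  5  2
At index 4 the value is 3.

3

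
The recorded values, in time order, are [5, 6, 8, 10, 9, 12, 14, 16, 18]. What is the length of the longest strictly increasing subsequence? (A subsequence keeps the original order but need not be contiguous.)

8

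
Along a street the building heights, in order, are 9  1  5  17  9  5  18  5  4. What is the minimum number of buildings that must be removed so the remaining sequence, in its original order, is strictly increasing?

Fewest deletions = n − (longest strictly increasing subsequence).
i:      1  2  3  4  5  6  7  8  9
a[i]:   9  1  5 17  9  5 18  5  4
dp:     1  1  2  3  3  2  4  2  2
max dp = 4, so deletions = 9 − 4 = 5.

5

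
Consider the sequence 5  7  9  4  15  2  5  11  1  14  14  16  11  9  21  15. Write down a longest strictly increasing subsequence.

Patience tails give the LIS length; then backtrack through the dp parents:
5 → extends → [5]
7 → extends → [5, 7]
9 → extends → [5, 7, 9]
4 → replaces 5 → [4, 7, 9]
15 → extends → [4, 7, 9, 15]
2 → replaces 4 → [2, 7, 9, 15]
5 → replaces 7 → [2, 5, 9, 15]
11 → replaces 15 → [2, 5, 9, 11]
1 → replaces 2 → [1, 5, 9, 11]
14 → extends → [1, 5, 9, 11, 14]
14 → already a tail → [1, 5, 9, 11, 14]
16 → extends → [1, 5, 9, 11, 14, 16]
11 → already a tail → [1, 5, 9, 11, 14, 16]
9 → already a tail → [1, 5, 9, 11, 14, 16]
21 → extends → [1, 5, 9, 11, 14, 16, 21]
15 → replaces 16 → [1, 5, 9, 11, 14, 15, 21]
Length 7; one witness is 5, 7, 9, 11, 14, 16, 21.

5, 7, 9, 11, 14, 16, 21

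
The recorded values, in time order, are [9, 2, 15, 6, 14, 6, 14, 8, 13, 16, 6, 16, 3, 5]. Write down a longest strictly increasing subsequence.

Patience tails give the LIS length; then backtrack through the dp parents:
9 → extends → [9]
2 → replaces 9 → [2]
15 → extends → [2, 15]
6 → replaces 15 → [2, 6]
14 → extends → [2, 6, 14]
6 → already a tail → [2, 6, 14]
14 → already a tail → [2, 6, 14]
8 → replaces 14 → [2, 6, 8]
13 → extends → [2, 6, 8, 13]
16 → extends → [2, 6, 8, 13, 16]
6 → already a tail → [2, 6, 8, 13, 16]
16 → already a tail → [2, 6, 8, 13, 16]
3 → replaces 6 → [2, 3, 8, 13, 16]
5 → replaces 8 → [2, 3, 5, 13, 16]
Length 5; one witness is 2, 6, 8, 13, 16.

2, 6, 8, 13, 16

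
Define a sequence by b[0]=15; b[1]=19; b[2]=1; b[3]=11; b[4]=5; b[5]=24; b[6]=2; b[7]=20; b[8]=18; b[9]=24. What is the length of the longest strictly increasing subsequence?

Track the smallest tail for each achievable length (strict):
15 → extends → [15]
19 → extends → [15, 19]
1 → replaces 15 → [1, 19]
11 → replaces 19 → [1, 11]
5 → replaces 11 → [1, 5]
24 → extends → [1, 5, 24]
2 → replaces 5 → [1, 2, 24]
20 → replaces 24 → [1, 2, 20]
18 → replaces 20 → [1, 2, 18]
24 → extends → [1, 2, 18, 24]
Four tails, so the longest strictly increasing subsequence has length 4 (e.g. 15, 19, 20, 24).

4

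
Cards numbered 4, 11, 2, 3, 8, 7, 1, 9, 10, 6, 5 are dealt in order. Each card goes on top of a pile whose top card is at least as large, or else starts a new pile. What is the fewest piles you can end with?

5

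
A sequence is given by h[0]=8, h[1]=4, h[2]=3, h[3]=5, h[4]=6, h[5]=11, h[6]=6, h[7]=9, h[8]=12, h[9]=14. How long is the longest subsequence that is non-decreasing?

7

Track the smallest tail for each achievable length (allowing ties):
8 → extends → [8]
4 → replaces 8 → [4]
3 → replaces 4 → [3]
5 → extends → [3, 5]
6 → extends → [3, 5, 6]
11 → extends → [3, 5, 6, 11]
6 → replaces 11 → [3, 5, 6, 6]
9 → extends → [3, 5, 6, 6, 9]
12 → extends → [3, 5, 6, 6, 9, 12]
14 → extends → [3, 5, 6, 6, 9, 12, 14]
Seven tails, so the longest non-decreasing subsequence has length 7 (e.g. 4, 5, 6, 6, 9, 12, 14).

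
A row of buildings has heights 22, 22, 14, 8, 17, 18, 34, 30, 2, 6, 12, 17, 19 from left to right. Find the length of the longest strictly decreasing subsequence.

4

Let dp[i] be the longest strictly decreasing subsequence ending at i:
i:      1  2  3  4  5  6  7  8  9 10 11 12 13
a[i]:  22 22 14  8 17 18 34 30  2  6 12 17 19
dp:     1  1  2  3  2  2  1  2  4  4  3  3  3
Maximum is 4.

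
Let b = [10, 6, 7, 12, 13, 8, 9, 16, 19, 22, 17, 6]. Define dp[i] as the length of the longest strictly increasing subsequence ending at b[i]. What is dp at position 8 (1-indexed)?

5

dp[i] = 1 + max{dp[j] : j<i, b[j]<b[i]} (or 1 if no such j):
i:      1  2  3  4  5  6  7  8  9 10 11 12
b[i]:  10  6  7 12 13  8  9 16 19 22 17  6
dp:     1  1  2  3  4  3  4  5  6  7  6  1
At index 8 the value is 5.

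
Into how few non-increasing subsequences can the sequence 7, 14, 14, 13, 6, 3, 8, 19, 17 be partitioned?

Place each on the leftmost legal pile:
7 → new pile 1 (tops now [7])
14 → new pile 2 (tops now [7, 14])
14 → pile 2 (tops now [7, 14])
13 → pile 2 (tops now [7, 13])
6 → pile 1 (tops now [6, 13])
3 → pile 1 (tops now [3, 13])
8 → pile 2 (tops now [3, 8])
19 → new pile 3 (tops now [3, 8, 19])
17 → pile 3 (tops now [3, 8, 17])
Three piles.

3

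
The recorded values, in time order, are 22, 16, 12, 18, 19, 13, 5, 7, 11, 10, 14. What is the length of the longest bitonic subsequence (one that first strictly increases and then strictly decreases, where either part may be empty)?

6

inc[i] = longest strictly increasing subsequence ending at i; dec[i] = longest strictly decreasing subsequence starting at i:
i:      1  2  3  4  5  6  7  8  9 10 11
a[i]:  22 16 12 18 19 13  5  7 11 10 14
inc:    1  1  1  2  3  2  1  2  3  3  4
dec:    5  4  3  4  4  3  1  1  2  1  1
Best peak at i=5 (value 19): inc=3, dec=4, length 3+4−1 = 6.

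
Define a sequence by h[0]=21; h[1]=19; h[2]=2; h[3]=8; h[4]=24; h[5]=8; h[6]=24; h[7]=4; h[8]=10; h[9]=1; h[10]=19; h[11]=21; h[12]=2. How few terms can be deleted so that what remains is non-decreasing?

Fewest deletions = n − (longest non-decreasing subsequence).
i:      0  1  2  3  4  5  6  7  8  9 10 11 12
h[i]:  21 19  2  8 24  8 24  4 10  1 19 21  2
dp:     1  1  1  2  3  3  4  2  4  1  5  6  2
max dp = 6, so deletions = 13 − 6 = 7.

7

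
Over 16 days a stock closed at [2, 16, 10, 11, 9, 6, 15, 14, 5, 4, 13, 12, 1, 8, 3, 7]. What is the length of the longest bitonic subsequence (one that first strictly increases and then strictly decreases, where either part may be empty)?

9

inc[i] = longest strictly increasing subsequence ending at i; dec[i] = longest strictly decreasing subsequence starting at i:
i:      1  2  3  4  5  6  7  8  9 10 11 12 13 14 15 16
a[i]:   2 16 10 11  9  6 15 14  5  4 13 12  1  8  3  7
inc:    1  2  2  3  2  2  4  4  2  2  4  4  1  3  2  3
dec:    2  7  6  6  5  4  6  5  3  2  4  3  1  2  1  1
Best peak at i=7 (value 15): inc=4, dec=6, length 4+6−1 = 9.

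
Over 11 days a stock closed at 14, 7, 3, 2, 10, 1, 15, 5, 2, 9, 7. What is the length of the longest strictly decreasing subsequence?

5

Let dp[i] be the longest strictly decreasing subsequence ending at i:
i:      1  2  3  4  5  6  7  8  9 10 11
a[i]:  14  7  3  2 10  1 15  5  2  9  7
dp:     1  2  3  4  2  5  1  3  4  3  4
Maximum is 5.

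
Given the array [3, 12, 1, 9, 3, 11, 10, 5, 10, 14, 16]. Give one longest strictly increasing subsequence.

1, 3, 5, 10, 14, 16

Patience tails give the LIS length; then backtrack through the dp parents:
3 → extends → [3]
12 → extends → [3, 12]
1 → replaces 3 → [1, 12]
9 → replaces 12 → [1, 9]
3 → replaces 9 → [1, 3]
11 → extends → [1, 3, 11]
10 → replaces 11 → [1, 3, 10]
5 → replaces 10 → [1, 3, 5]
10 → extends → [1, 3, 5, 10]
14 → extends → [1, 3, 5, 10, 14]
16 → extends → [1, 3, 5, 10, 14, 16]
Length 6; one witness is 1, 3, 5, 10, 14, 16.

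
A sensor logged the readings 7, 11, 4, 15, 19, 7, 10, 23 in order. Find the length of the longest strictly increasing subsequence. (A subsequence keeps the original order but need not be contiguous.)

5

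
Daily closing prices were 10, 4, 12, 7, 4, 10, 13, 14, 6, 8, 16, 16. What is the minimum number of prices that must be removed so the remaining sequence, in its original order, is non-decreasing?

Fewest deletions = n − (longest non-decreasing subsequence).
Patience tails:
10 → extends → [10]
4 → replaces 10 → [4]
12 → extends → [4, 12]
7 → replaces 12 → [4, 7]
4 → replaces 7 → [4, 4]
10 → extends → [4, 4, 10]
13 → extends → [4, 4, 10, 13]
14 → extends → [4, 4, 10, 13, 14]
6 → replaces 10 → [4, 4, 6, 13, 14]
8 → replaces 13 → [4, 4, 6, 8, 14]
16 → extends → [4, 4, 6, 8, 14, 16]
16 → extends → [4, 4, 6, 8, 14, 16, 16]
Longest non-decreasing subsequence has length 7, so deletions = 12 − 7 = 5.

5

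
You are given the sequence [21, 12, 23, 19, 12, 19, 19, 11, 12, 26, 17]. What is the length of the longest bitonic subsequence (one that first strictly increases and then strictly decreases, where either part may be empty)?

5

inc[i] = longest strictly increasing subsequence ending at i; dec[i] = longest strictly decreasing subsequence starting at i:
i:      1  2  3  4  5  6  7  8  9 10 11
a[i]:  21 12 23 19 12 19 19 11 12 26 17
inc:    1  1  2  2  1  2  2  1  2  3  3
dec:    4  2  4  3  2  2  2  1  1  2  1
Best peak at i=3 (value 23): inc=2, dec=4, length 2+4−1 = 5.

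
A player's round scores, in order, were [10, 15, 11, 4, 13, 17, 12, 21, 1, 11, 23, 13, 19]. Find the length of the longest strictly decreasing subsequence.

4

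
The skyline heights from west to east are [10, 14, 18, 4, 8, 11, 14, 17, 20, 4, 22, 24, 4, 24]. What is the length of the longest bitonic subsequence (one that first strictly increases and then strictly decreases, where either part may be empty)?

inc[i] = longest strictly increasing subsequence ending at i; dec[i] = longest strictly decreasing subsequence starting at i:
i:      1  2  3  4  5  6  7  8  9 10 11 12 13 14
a[i]:  10 14 18  4  8 11 14 17 20  4 22 24  4 24
inc:    1  2  3  1  2  3  4  5  6  1  7  8  1  8
dec:    3  3  3  1  2  2  2  2  2  1  2  2  1  1
Best peak at i=12 (value 24): inc=8, dec=2, length 8+2−1 = 9.

9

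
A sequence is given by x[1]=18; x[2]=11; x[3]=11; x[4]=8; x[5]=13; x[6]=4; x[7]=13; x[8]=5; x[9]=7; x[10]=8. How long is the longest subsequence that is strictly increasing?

Let dp[i] be the length of the longest such subsequence ending at index i:
i:      1  2  3  4  5  6  7  8  9 10
x[i]:  18 11 11  8 13  4 13  5  7  8
dp:     1  1  1  1  2  1  2  2  3  4
Maximum dp value is 4.

4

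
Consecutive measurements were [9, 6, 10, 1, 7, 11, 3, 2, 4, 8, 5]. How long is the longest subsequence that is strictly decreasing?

Negate each value so 'decreasing' becomes 'increasing', then run patience tails on the negated sequence:
-9 → extends → [-9]
-6 → extends → [-9, -6]
-10 → replaces -9 → [-10, -6]
-1 → extends → [-10, -6, -1]
-7 → replaces -6 → [-10, -7, -1]
-11 → replaces -10 → [-11, -7, -1]
-3 → replaces -1 → [-11, -7, -3]
-2 → extends → [-11, -7, -3, -2]
-4 → replaces -3 → [-11, -7, -4, -2]
-8 → replaces -7 → [-11, -8, -4, -2]
-5 → replaces -4 → [-11, -8, -5, -2]
Four tails, so the longest strictly decreasing subsequence of the original has length 4.

4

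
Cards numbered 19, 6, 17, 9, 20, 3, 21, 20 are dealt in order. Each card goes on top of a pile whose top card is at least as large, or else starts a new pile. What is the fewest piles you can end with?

4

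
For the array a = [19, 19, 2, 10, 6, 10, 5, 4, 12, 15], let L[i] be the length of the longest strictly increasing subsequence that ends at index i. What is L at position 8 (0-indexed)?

4

dp[i] = 1 + max{dp[j] : j<i, a[j]<a[i]} (or 1 if no such j):
i:      0  1  2  3  4  5  6  7  8  9
a[i]:  19 19  2 10  6 10  5  4 12 15
dp:     1  1  1  2  2  3  2  2  4  5
At index 8 the value is 4.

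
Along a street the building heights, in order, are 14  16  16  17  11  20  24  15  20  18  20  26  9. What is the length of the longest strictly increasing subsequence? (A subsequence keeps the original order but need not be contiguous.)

6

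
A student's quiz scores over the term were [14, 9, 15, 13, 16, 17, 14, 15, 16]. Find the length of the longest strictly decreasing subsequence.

2

Negate each value so 'decreasing' becomes 'increasing', then run patience tails on the negated sequence:
-14 → extends → [-14]
-9 → extends → [-14, -9]
-15 → replaces -14 → [-15, -9]
-13 → replaces -9 → [-15, -13]
-16 → replaces -15 → [-16, -13]
-17 → replaces -16 → [-17, -13]
-14 → replaces -13 → [-17, -14]
-15 → replaces -14 → [-17, -15]
-16 → replaces -15 → [-17, -16]
Two tails, so the longest strictly decreasing subsequence of the original has length 2.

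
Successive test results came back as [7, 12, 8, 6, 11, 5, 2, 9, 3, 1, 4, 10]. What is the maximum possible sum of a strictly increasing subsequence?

Let S[i] be the best sum of a strictly increasing subsequence ending at i:
i:      1  2  3  4  5  6  7  8  9 10 11 12
a[i]:   7 12  8  6 11  5  2  9  3  1  4 10
S:      7 19 15  6 26  5  2 24  5  1  9 34
Maximum is 34 (e.g. 7 + 8 + 9 + 10).

34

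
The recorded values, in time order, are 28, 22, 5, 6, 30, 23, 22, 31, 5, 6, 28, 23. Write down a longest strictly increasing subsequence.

Patience tails give the LIS length; then backtrack through the dp parents:
28 → extends → [28]
22 → replaces 28 → [22]
5 → replaces 22 → [5]
6 → extends → [5, 6]
30 → extends → [5, 6, 30]
23 → replaces 30 → [5, 6, 23]
22 → replaces 23 → [5, 6, 22]
31 → extends → [5, 6, 22, 31]
5 → already a tail → [5, 6, 22, 31]
6 → already a tail → [5, 6, 22, 31]
28 → replaces 31 → [5, 6, 22, 28]
23 → replaces 28 → [5, 6, 22, 23]
Length 4; one witness is 5, 6, 30, 31.

5, 6, 30, 31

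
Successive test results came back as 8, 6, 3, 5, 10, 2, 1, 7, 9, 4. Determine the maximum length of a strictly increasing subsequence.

4

Let dp[i] be the length of the longest such subsequence ending at index i:
i:      1  2  3  4  5  6  7  8  9 10
a[i]:   8  6  3  5 10  2  1  7  9  4
dp:     1  1  1  2  3  1  1  3  4  2
Maximum dp value is 4.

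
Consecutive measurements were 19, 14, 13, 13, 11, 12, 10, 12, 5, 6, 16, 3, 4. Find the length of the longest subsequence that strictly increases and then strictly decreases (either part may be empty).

inc[i] = longest strictly increasing subsequence ending at i; dec[i] = longest strictly decreasing subsequence starting at i:
i:      1  2  3  4  5  6  7  8  9 10 11 12 13
a[i]:  19 14 13 13 11 12 10 12  5  6 16  3  4
inc:    1  1  1  1  1  2  1  2  1  2  3  1  2
dec:    7  6  5  5  4  4  3  3  2  2  2  1  1
Best peak at i=1 (value 19): inc=1, dec=7, length 1+7−1 = 7.

7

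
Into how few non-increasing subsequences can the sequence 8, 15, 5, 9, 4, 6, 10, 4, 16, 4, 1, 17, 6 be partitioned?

5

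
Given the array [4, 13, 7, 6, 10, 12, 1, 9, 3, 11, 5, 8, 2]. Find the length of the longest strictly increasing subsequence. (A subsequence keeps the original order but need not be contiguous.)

4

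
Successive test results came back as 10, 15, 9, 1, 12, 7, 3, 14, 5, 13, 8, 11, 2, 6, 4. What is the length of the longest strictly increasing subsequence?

Track the smallest tail for each achievable length (strict):
10 → extends → [10]
15 → extends → [10, 15]
9 → replaces 10 → [9, 15]
1 → replaces 9 → [1, 15]
12 → replaces 15 → [1, 12]
7 → replaces 12 → [1, 7]
3 → replaces 7 → [1, 3]
14 → extends → [1, 3, 14]
5 → replaces 14 → [1, 3, 5]
13 → extends → [1, 3, 5, 13]
8 → replaces 13 → [1, 3, 5, 8]
11 → extends → [1, 3, 5, 8, 11]
2 → replaces 3 → [1, 2, 5, 8, 11]
6 → replaces 8 → [1, 2, 5, 6, 11]
4 → replaces 5 → [1, 2, 4, 6, 11]
Five tails, so the longest strictly increasing subsequence has length 5 (e.g. 1, 3, 5, 8, 11).

5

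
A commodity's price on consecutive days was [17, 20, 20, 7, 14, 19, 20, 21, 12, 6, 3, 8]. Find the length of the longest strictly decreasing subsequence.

Negate each value so 'decreasing' becomes 'increasing', then run patience tails on the negated sequence:
-17 → extends → [-17]
-20 → replaces -17 → [-20]
-20 → already a tail → [-20]
-7 → extends → [-20, -7]
-14 → replaces -7 → [-20, -14]
-19 → replaces -14 → [-20, -19]
-20 → already a tail → [-20, -19]
-21 → replaces -20 → [-21, -19]
-12 → extends → [-21, -19, -12]
-6 → extends → [-21, -19, -12, -6]
-3 → extends → [-21, -19, -12, -6, -3]
-8 → replaces -6 → [-21, -19, -12, -8, -3]
Five tails, so the longest strictly decreasing subsequence of the original has length 5.

5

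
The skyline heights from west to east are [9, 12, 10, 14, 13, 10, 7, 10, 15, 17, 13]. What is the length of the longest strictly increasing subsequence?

5

Track the smallest tail for each achievable length (strict):
9 → extends → [9]
12 → extends → [9, 12]
10 → replaces 12 → [9, 10]
14 → extends → [9, 10, 14]
13 → replaces 14 → [9, 10, 13]
10 → already a tail → [9, 10, 13]
7 → replaces 9 → [7, 10, 13]
10 → already a tail → [7, 10, 13]
15 → extends → [7, 10, 13, 15]
17 → extends → [7, 10, 13, 15, 17]
13 → already a tail → [7, 10, 13, 15, 17]
Five tails, so the longest strictly increasing subsequence has length 5 (e.g. 9, 12, 14, 15, 17).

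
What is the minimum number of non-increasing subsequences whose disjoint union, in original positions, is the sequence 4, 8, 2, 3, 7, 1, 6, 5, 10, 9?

Place each on the leftmost legal pile:
4 → new pile 1 (tops now [4])
8 → new pile 2 (tops now [4, 8])
2 → pile 1 (tops now [2, 8])
3 → pile 2 (tops now [2, 3])
7 → new pile 3 (tops now [2, 3, 7])
1 → pile 1 (tops now [1, 3, 7])
6 → pile 3 (tops now [1, 3, 6])
5 → pile 3 (tops now [1, 3, 5])
10 → new pile 4 (tops now [1, 3, 5, 10])
9 → pile 4 (tops now [1, 3, 5, 9])
Four piles.

4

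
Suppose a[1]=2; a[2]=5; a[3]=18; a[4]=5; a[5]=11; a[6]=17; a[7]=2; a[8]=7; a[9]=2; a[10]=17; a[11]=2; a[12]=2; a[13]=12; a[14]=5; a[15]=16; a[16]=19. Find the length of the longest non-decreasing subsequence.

8

Track the smallest tail for each achievable length (allowing ties):
2 → extends → [2]
5 → extends → [2, 5]
18 → extends → [2, 5, 18]
5 → replaces 18 → [2, 5, 5]
11 → extends → [2, 5, 5, 11]
17 → extends → [2, 5, 5, 11, 17]
2 → replaces 5 → [2, 2, 5, 11, 17]
7 → replaces 11 → [2, 2, 5, 7, 17]
2 → replaces 5 → [2, 2, 2, 7, 17]
17 → extends → [2, 2, 2, 7, 17, 17]
2 → replaces 7 → [2, 2, 2, 2, 17, 17]
2 → replaces 17 → [2, 2, 2, 2, 2, 17]
12 → replaces 17 → [2, 2, 2, 2, 2, 12]
5 → replaces 12 → [2, 2, 2, 2, 2, 5]
16 → extends → [2, 2, 2, 2, 2, 5, 16]
19 → extends → [2, 2, 2, 2, 2, 5, 16, 19]
Eight tails, so the longest non-decreasing subsequence has length 8 (e.g. 2, 2, 2, 2, 2, 12, 16, 19).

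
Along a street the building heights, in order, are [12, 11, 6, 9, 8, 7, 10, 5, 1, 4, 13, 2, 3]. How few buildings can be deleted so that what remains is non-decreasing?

Fewest deletions = n − (longest non-decreasing subsequence).
Patience tails:
12 → extends → [12]
11 → replaces 12 → [11]
6 → replaces 11 → [6]
9 → extends → [6, 9]
8 → replaces 9 → [6, 8]
7 → replaces 8 → [6, 7]
10 → extends → [6, 7, 10]
5 → replaces 6 → [5, 7, 10]
1 → replaces 5 → [1, 7, 10]
4 → replaces 7 → [1, 4, 10]
13 → extends → [1, 4, 10, 13]
2 → replaces 4 → [1, 2, 10, 13]
3 → replaces 10 → [1, 2, 3, 13]
Longest non-decreasing subsequence has length 4, so deletions = 13 − 4 = 9.

9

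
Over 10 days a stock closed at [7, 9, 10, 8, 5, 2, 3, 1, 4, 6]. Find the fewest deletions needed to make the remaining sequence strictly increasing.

Fewest deletions = n − (longest strictly increasing subsequence).
Patience tails:
7 → extends → [7]
9 → extends → [7, 9]
10 → extends → [7, 9, 10]
8 → replaces 9 → [7, 8, 10]
5 → replaces 7 → [5, 8, 10]
2 → replaces 5 → [2, 8, 10]
3 → replaces 8 → [2, 3, 10]
1 → replaces 2 → [1, 3, 10]
4 → replaces 10 → [1, 3, 4]
6 → extends → [1, 3, 4, 6]
Longest strictly increasing subsequence has length 4, so deletions = 10 − 4 = 6.

6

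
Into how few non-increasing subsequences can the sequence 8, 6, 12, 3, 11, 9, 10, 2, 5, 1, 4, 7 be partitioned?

3

The minimum number of non-increasing subsequences covering a sequence equals the length of its longest strictly increasing subsequence.
LIS length is 3 (e.g. 8, 9, 10), so 3 piles are needed.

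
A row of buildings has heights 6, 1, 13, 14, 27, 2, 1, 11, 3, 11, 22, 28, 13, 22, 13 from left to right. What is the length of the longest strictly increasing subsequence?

Let dp[i] be the length of the longest such subsequence ending at index i:
i:      1  2  3  4  5  6  7  8  9 10 11 12 13 14 15
a[i]:   6  1 13 14 27  2  1 11  3 11 22 28 13 22 13
dp:     1  1  2  3  4  2  1  3  3  4  5  6  5  6  5
Maximum dp value is 6.

6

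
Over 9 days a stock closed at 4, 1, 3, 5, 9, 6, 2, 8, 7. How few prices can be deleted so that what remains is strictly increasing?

Fewest deletions = n − (longest strictly increasing subsequence).
Patience tails:
4 → extends → [4]
1 → replaces 4 → [1]
3 → extends → [1, 3]
5 → extends → [1, 3, 5]
9 → extends → [1, 3, 5, 9]
6 → replaces 9 → [1, 3, 5, 6]
2 → replaces 3 → [1, 2, 5, 6]
8 → extends → [1, 2, 5, 6, 8]
7 → replaces 8 → [1, 2, 5, 6, 7]
Longest strictly increasing subsequence has length 5, so deletions = 9 − 5 = 4.

4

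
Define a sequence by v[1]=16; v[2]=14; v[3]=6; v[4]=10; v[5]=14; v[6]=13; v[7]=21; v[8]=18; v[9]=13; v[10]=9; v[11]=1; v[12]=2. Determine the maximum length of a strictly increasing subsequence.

4

Track the smallest tail for each achievable length (strict):
16 → extends → [16]
14 → replaces 16 → [14]
6 → replaces 14 → [6]
10 → extends → [6, 10]
14 → extends → [6, 10, 14]
13 → replaces 14 → [6, 10, 13]
21 → extends → [6, 10, 13, 21]
18 → replaces 21 → [6, 10, 13, 18]
13 → already a tail → [6, 10, 13, 18]
9 → replaces 10 → [6, 9, 13, 18]
1 → replaces 6 → [1, 9, 13, 18]
2 → replaces 9 → [1, 2, 13, 18]
Four tails, so the longest strictly increasing subsequence has length 4 (e.g. 6, 10, 14, 21).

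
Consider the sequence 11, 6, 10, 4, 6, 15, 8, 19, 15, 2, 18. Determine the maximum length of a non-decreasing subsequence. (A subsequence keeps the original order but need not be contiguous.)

5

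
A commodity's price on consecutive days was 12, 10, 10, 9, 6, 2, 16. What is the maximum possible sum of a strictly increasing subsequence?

Let S[i] be the best sum of a strictly increasing subsequence ending at i:
i:      1  2  3  4  5  6  7
a[i]:  12 10 10  9  6  2 16
S:     12 10 10  9  6  2 28
Maximum is 28 (e.g. 12 + 16).

28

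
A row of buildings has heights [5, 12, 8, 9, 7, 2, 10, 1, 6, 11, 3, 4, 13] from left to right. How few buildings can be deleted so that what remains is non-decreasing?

7

Fewest deletions = n − (longest non-decreasing subsequence).
i:      1  2  3  4  5  6  7  8  9 10 11 12 13
a[i]:   5 12  8  9  7  2 10  1  6 11  3  4 13
dp:     1  2  2  3  2  1  4  1  2  5  2  3  6
max dp = 6, so deletions = 13 − 6 = 7.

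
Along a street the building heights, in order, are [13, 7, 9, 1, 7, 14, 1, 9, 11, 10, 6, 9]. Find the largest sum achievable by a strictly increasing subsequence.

Let S[i] be the best sum of a strictly increasing subsequence ending at i:
i:      1  2  3  4  5  6  7  8  9 10 11 12
a[i]:  13  7  9  1  7 14  1  9 11 10  6  9
S:     13  7 16  1  8 30  1 17 28 27  7 17
Maximum is 30 (e.g. 7 + 9 + 14).

30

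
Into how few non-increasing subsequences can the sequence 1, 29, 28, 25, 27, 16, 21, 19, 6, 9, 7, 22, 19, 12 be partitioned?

4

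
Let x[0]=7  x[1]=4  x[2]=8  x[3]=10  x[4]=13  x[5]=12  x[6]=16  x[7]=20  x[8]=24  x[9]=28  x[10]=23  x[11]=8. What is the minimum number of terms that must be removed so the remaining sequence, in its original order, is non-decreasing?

Fewest deletions = n − (longest non-decreasing subsequence).
Patience tails:
7 → extends → [7]
4 → replaces 7 → [4]
8 → extends → [4, 8]
10 → extends → [4, 8, 10]
13 → extends → [4, 8, 10, 13]
12 → replaces 13 → [4, 8, 10, 12]
16 → extends → [4, 8, 10, 12, 16]
20 → extends → [4, 8, 10, 12, 16, 20]
24 → extends → [4, 8, 10, 12, 16, 20, 24]
28 → extends → [4, 8, 10, 12, 16, 20, 24, 28]
23 → replaces 24 → [4, 8, 10, 12, 16, 20, 23, 28]
8 → replaces 10 → [4, 8, 8, 12, 16, 20, 23, 28]
Longest non-decreasing subsequence has length 8, so deletions = 12 − 8 = 4.

4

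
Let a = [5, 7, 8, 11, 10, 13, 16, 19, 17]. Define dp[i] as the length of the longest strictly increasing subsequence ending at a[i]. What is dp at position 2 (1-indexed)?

dp[i] = 1 + max{dp[j] : j<i, a[j]<a[i]} (or 1 if no such j):
i:      1  2  3  4  5  6  7  8  9
a[i]:   5  7  8 11 10 13 16 19 17
dp:     1  2  3  4  4  5  6  7  7
At index 2 the value is 2.

2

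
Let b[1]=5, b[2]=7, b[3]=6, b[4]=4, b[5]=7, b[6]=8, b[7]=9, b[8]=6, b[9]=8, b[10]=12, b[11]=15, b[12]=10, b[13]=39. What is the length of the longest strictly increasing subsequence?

8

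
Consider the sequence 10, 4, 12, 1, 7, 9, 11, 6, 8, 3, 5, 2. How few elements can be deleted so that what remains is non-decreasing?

Fewest deletions = n − (longest non-decreasing subsequence).
Patience tails:
10 → extends → [10]
4 → replaces 10 → [4]
12 → extends → [4, 12]
1 → replaces 4 → [1, 12]
7 → replaces 12 → [1, 7]
9 → extends → [1, 7, 9]
11 → extends → [1, 7, 9, 11]
6 → replaces 7 → [1, 6, 9, 11]
8 → replaces 9 → [1, 6, 8, 11]
3 → replaces 6 → [1, 3, 8, 11]
5 → replaces 8 → [1, 3, 5, 11]
2 → replaces 3 → [1, 2, 5, 11]
Longest non-decreasing subsequence has length 4, so deletions = 12 − 4 = 8.

8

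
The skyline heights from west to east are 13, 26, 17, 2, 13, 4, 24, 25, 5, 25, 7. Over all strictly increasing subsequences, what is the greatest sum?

Let S[i] be the best sum of a strictly increasing subsequence ending at i:
i:      1  2  3  4  5  6  7  8  9 10 11
a[i]:  13 26 17  2 13  4 24 25  5 25  7
S:     13 39 30  2 15  6 54 79 11 79 18
Maximum is 79 (e.g. 13 + 17 + 24 + 25).

79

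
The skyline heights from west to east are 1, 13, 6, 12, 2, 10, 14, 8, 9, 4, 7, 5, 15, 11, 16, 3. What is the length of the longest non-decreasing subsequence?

Track the smallest tail for each achievable length (allowing ties):
1 → extends → [1]
13 → extends → [1, 13]
6 → replaces 13 → [1, 6]
12 → extends → [1, 6, 12]
2 → replaces 6 → [1, 2, 12]
10 → replaces 12 → [1, 2, 10]
14 → extends → [1, 2, 10, 14]
8 → replaces 10 → [1, 2, 8, 14]
9 → replaces 14 → [1, 2, 8, 9]
4 → replaces 8 → [1, 2, 4, 9]
7 → replaces 9 → [1, 2, 4, 7]
5 → replaces 7 → [1, 2, 4, 5]
15 → extends → [1, 2, 4, 5, 15]
11 → replaces 15 → [1, 2, 4, 5, 11]
16 → extends → [1, 2, 4, 5, 11, 16]
3 → replaces 4 → [1, 2, 3, 5, 11, 16]
Six tails, so the longest non-decreasing subsequence has length 6 (e.g. 1, 6, 12, 14, 15, 16).

6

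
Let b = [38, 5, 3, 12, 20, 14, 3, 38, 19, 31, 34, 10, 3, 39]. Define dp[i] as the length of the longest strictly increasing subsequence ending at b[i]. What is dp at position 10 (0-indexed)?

dp[i] = 1 + max{dp[j] : j<i, b[j]<b[i]} (or 1 if no such j):
i:      0  1  2  3  4  5  6  7  8  9 10 11 12 13
b[i]:  38  5  3 12 20 14  3 38 19 31 34 10  3 39
dp:     1  1  1  2  3  3  1  4  4  5  6  2  1  7
At index 10 the value is 6.

6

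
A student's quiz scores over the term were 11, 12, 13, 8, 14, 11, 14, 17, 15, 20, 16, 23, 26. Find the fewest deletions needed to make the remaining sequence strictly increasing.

Fewest deletions = n − (longest strictly increasing subsequence).
i:      1  2  3  4  5  6  7  8  9 10 11 12 13
a[i]:  11 12 13  8 14 11 14 17 15 20 16 23 26
dp:     1  2  3  1  4  2  4  5  5  6  6  7  8
max dp = 8, so deletions = 13 − 8 = 5.

5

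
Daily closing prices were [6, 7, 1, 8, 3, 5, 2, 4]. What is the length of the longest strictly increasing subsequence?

3

Let dp[i] be the length of the longest such subsequence ending at index i:
i:     1 2 3 4 5 6 7 8
a[i]:  6 7 1 8 3 5 2 4
dp:    1 2 1 3 2 3 2 3
Maximum dp value is 3.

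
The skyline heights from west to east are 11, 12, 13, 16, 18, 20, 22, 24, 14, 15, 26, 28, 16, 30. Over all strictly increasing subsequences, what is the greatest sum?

Let S[i] be the best sum of a strictly increasing subsequence ending at i:
i:       1   2   3   4   5   6   7   8   9  10  11  12  13  14
a[i]:   11  12  13  16  18  20  22  24  14  15  26  28  16  30
S:      11  23  36  52  70  90 112 136  50  65 162 190  81 220
Maximum is 220 (e.g. 11 + 12 + 13 + 16 + 18 + 20 + 22 + 24 + 26 + 28 + 30).

220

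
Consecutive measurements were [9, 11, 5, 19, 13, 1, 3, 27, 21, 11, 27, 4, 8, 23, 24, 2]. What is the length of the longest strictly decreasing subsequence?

Negate each value so 'decreasing' becomes 'increasing', then run patience tails on the negated sequence:
-9 → extends → [-9]
-11 → replaces -9 → [-11]
-5 → extends → [-11, -5]
-19 → replaces -11 → [-19, -5]
-13 → replaces -5 → [-19, -13]
-1 → extends → [-19, -13, -1]
-3 → replaces -1 → [-19, -13, -3]
-27 → replaces -19 → [-27, -13, -3]
-21 → replaces -13 → [-27, -21, -3]
-11 → replaces -3 → [-27, -21, -11]
-27 → already a tail → [-27, -21, -11]
-4 → extends → [-27, -21, -11, -4]
-8 → replaces -4 → [-27, -21, -11, -8]
-23 → replaces -21 → [-27, -23, -11, -8]
-24 → replaces -23 → [-27, -24, -11, -8]
-2 → extends → [-27, -24, -11, -8, -2]
Five tails, so the longest strictly decreasing subsequence of the original has length 5.

5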